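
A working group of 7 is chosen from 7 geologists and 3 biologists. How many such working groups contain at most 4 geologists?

Split by how many geologists are chosen (0 through 4).
Sum: C(7,0)·C(3,7) + C(7,1)·C(3,6) + C(7,2)·C(3,5) + C(7,3)·C(3,4) + C(7,4)·C(3,3) = 0 + 0 + 0 + 0 + 35 = 35.

35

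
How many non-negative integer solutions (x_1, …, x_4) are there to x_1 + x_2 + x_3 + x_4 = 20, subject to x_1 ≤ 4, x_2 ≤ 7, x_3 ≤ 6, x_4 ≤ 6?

Ignoring the caps, the number of non-negative solutions to x_1+…+x_4 = 20 is C(23,3) = 1771.
Subtract solutions that violate a single cap (substitute x_i' = x_i − (cap_i+1)): x_1 ≥ 5 gives C(18,3) = 816; x_2 ≥ 8 gives C(15,3) = 455; x_3 ≥ 7 gives C(16,3) = 560; x_4 ≥ 7 gives C(16,3) = 560. Together 2391.
Add back pairs where two caps are both exceeded: 120 + 165 + 165 + 56 + 56 + 84 = 646.
Subtract triples: 1 + 1 + 4 + 0 = 6.
By inclusion–exclusion the count is 1771 − 2391 + 646 − 6 = 20.

20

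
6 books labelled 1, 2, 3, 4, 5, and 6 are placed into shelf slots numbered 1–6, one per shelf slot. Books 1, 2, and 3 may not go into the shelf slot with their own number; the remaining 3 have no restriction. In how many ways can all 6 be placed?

Let Aᵢ (for i ∈ {1, 2, 3}) be the placements that put book i in its forbidden shelf slot. Any j of these fix j positions, leaving (6−j)! ways to fill the rest, and there are C(3,j) ways to pick which j.
By inclusion–exclusion, the number of valid placements is Σ_{j=0}^{3} (−1)^j C(3,j)·(6−j)!.
Computing: 720 − 360 + 72 − 6 = 426.

426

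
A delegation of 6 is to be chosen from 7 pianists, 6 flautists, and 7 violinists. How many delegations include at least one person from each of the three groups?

32340

With no constraint there are C(20,6) = 38760 possible selections.
Selections missing a whole group: no pianists → C(13,6) = 1716; no flautists → C(14,6) = 3003; no violinists → C(13,6) = 1716.
Add back selections omitting two groups (i.e. drawn from a single group): C(7,6) + C(6,6) + C(7,6) = 15.
By inclusion–exclusion: 38760 − 6435 + 15 = 32340.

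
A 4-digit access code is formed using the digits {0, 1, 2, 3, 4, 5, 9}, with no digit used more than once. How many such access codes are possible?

With no repetition, fill the 4 digits in order: 7 choices, then 6, down to 4.
That product is 7 × 6 × 5 × 4 = 840.

840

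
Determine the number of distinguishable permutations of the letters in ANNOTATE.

The 8 letters of ANNOTATE have repeats: A appearing twice, N appearing twice, and T appearing twice.
So there are 8! / (2!·2!·2!) = 5040 distinguishable arrangements.

5040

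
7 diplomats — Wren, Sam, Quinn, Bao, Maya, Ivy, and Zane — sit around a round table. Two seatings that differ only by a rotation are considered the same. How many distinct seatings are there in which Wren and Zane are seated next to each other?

Glue Wren and Zane into a block (2 internal orders). Seating 6 units around a circle gives (5)! arrangements.
So 2 × (5)! = 2 × 120 = 240.

240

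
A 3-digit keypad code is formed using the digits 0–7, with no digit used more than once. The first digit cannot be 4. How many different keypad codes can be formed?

294

The first digit has 8−1 = 7 choices (anything except 4).
The remaining 2 digits are filled from the other 7 symbols without repetition: 7 × 6 = 42.
Total: 7 × 42 = 294.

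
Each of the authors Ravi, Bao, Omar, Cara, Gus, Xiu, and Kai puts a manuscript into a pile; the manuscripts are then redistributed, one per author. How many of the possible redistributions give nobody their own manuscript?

Count assignments avoiding every fixed point. For any j of the 7 authors fixed to their own manuscript, the other 7−j can be arranged in (7−j)! ways.
By inclusion–exclusion this is Σ_{j=0}^{7} (−1)^j C(7,j)·(7−j)!.
Computing: 5040 − 5040 + 2520 − 840 + 210 − 42 + 7 − 1 = 1854.

1854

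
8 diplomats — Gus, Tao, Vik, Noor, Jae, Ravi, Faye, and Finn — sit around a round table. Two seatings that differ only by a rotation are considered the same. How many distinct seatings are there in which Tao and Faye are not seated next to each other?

3600

Without the restriction there are (7)! = 5040 seatings.
Those with Tao next to Faye: fuse the pair into one unit and seat 7 units around a circle — 2·(6)! = 1440.
Subtracting, 5040 − 1440 = 3600.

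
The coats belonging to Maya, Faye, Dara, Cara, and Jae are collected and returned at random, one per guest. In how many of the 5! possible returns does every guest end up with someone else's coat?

44

This is the derangement count D_5: permutations of 5 items with no fixed point.
By inclusion–exclusion this is Σ_{j=0}^{5} (−1)^j C(5,j)·(5−j)!.
Computing: 120 − 120 + 60 − 20 + 5 − 1 = 44.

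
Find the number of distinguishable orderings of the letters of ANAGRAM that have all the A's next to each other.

120

Treat the 3 copies of A as a single block. The multiset to arrange is then {AAA, G, M, N, R}, 5 items in all.
All 5 items are distinct, so there are (5)! = 120 arrangements.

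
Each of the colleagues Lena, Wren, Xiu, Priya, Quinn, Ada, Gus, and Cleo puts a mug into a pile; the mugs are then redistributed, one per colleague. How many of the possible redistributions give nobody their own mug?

14833

Count assignments avoiding every fixed point. For any j of the 8 colleagues fixed to their own mug, the other 8−j can be arranged in (8−j)! ways.
By inclusion–exclusion this is Σ_{j=0}^{8} (−1)^j C(8,j)·(8−j)!.
Computing: 40320 − 40320 + 20160 − 6720 + 1680 − 336 + 56 − 8 + 1 = 14833.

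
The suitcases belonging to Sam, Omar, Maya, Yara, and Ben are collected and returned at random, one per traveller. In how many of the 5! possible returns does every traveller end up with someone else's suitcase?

This is the derangement count D_5: permutations of 5 items with no fixed point.
By inclusion–exclusion this is Σ_{j=0}^{5} (−1)^j C(5,j)·(5−j)!.
Computing: 120 − 120 + 60 − 20 + 5 − 1 = 44.

44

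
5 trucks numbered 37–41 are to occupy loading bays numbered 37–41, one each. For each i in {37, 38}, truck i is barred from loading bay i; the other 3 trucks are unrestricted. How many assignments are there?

78

Let Aᵢ (for i ∈ {37, 38}) be the placements that put truck i in its forbidden loading bay. Any j of these fix j positions, leaving (5−j)! ways to fill the rest, and there are C(2,j) ways to pick which j.
By inclusion–exclusion, the number of valid placements is Σ_{j=0}^{2} (−1)^j C(2,j)·(5−j)!.
Computing: 120 − 48 + 6 = 78.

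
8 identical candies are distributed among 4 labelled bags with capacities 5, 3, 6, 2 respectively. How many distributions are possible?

64

By stars and bars, unrestricted non-negative solutions to x_1+…+x_4 = 8 number C(8+3,3) = 165.
Subtract solutions that violate a single cap (substitute x_i' = x_i − (cap_i+1)): x_1 ≥ 6 gives C(5,3) = 10; x_2 ≥ 4 gives C(7,3) = 35; x_3 ≥ 7 gives C(4,3) = 4; x_4 ≥ 3 gives C(8,3) = 56. Together 105.
Add back pairs where two caps are both exceeded: 0 + 0 + 0 + 0 + 4 + 0 = 4.
By inclusion–exclusion the count is 165 − 105 + 4 = 64.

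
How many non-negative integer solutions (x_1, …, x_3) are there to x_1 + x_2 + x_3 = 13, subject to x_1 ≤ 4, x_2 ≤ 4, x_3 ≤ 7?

6

By stars and bars, unrestricted non-negative solutions to x_1+…+x_3 = 13 number C(13+2,2) = 105.
Subtract solutions that violate a single cap (substitute x_i' = x_i − (cap_i+1)): x_1 ≥ 5 gives C(10,2) = 45; x_2 ≥ 5 gives C(10,2) = 45; x_3 ≥ 8 gives C(7,2) = 21. Together 111.
Add back pairs where two caps are both exceeded: 10 + 1 + 1 = 12.
By inclusion–exclusion the count is 105 − 111 + 12 = 6.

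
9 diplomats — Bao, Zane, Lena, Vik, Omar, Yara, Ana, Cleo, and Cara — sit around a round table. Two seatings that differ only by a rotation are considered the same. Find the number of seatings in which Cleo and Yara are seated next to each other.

Treat {Cleo, Yara} as one unit (2 internal orders) and seat the resulting 8 units around the table: (7)! circular arrangements.
So 2 × (7)! = 2 × 5040 = 10080.

10080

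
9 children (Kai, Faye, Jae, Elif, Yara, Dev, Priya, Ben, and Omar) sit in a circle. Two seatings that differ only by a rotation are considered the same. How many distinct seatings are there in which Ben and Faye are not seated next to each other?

Without the restriction there are (8)! = 40320 seatings.
Seatings with Ben beside Faye: treat them as a block with 2 internal orders, giving 2 × (7)! = 10080.
Subtracting, 40320 − 10080 = 30240.

30240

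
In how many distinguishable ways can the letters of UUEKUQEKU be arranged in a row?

3780

UUEKUQEKU has 9 letters with E appearing twice, K appearing twice, and U appearing 4 times.
So there are 9! / (4!·2!·2!) = 3780 distinguishable arrangements.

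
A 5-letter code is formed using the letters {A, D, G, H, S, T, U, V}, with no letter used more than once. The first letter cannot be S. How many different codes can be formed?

The first letter has 8−1 = 7 choices (anything except S).
The remaining 4 letters are filled from the other 7 symbols without repetition: 7 × 6 × 5 × 4 = 840.
Total: 7 × 840 = 5880.

5880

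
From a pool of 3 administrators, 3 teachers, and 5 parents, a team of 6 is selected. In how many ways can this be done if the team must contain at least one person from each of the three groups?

405

With no constraint there are C(11,6) = 462 possible selections.
Selections missing a whole group: no administrators → C(8,6) = 28; no teachers → C(8,6) = 28; no parents → C(6,6) = 1.
Add back selections omitting two groups (i.e. drawn from a single group): C(3,6) + C(3,6) + C(5,6) = 0.
By inclusion–exclusion: 462 − 57 + 0 = 405.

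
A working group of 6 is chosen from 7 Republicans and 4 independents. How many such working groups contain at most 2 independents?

301

Split by how many independents are chosen (0 through 2).
Sum: C(4,0)·C(7,6) + C(4,1)·C(7,5) + C(4,2)·C(7,4) = 7 + 84 + 210 = 301.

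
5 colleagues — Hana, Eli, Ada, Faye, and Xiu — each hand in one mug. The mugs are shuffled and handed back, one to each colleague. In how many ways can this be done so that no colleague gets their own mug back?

This is the derangement count D_5: permutations of 5 items with no fixed point.
By inclusion–exclusion this is Σ_{j=0}^{5} (−1)^j C(5,j)·(5−j)!.
Computing: 120 − 120 + 60 − 20 + 5 − 1 = 44.

44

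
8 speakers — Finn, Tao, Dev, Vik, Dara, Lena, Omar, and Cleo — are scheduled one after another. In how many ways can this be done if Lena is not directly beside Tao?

30240

There are 8! = 40320 arrangements in all. If Lena and Tao are adjacent, merging them into one block gives 2·(7)! = 10080 arrangements.
Complementary counting: 40320 − 10080 = 30240.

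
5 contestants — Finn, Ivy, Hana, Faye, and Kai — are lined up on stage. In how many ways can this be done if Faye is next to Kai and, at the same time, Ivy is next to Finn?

24

Treat {Faye,Kai} as one block (2 orders) and {Ivy,Finn} as another (2 orders).
That leaves 3 units to arrange: 2 × 2 × 3! = 4 × 6 = 24.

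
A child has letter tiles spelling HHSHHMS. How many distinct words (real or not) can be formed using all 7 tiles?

105

HHSHHMS has 7 letters with H appearing 4 times and S appearing twice.
The number of distinct arrangements is 7!/(4!·2!) = 5040/48 = 105.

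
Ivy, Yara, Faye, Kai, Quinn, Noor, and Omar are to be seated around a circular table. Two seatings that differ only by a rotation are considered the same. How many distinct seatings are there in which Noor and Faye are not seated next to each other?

Without the restriction there are (6)! = 720 seatings.
Those with Noor next to Faye: fuse the pair into one unit and seat 6 units around a circle — 2·(5)! = 240.
Subtracting, 720 − 240 = 480.

480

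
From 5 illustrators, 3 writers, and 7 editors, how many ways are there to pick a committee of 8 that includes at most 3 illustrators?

Split by how many illustrators are chosen (0 through 3).
Sum: C(5,0)·C(10,8) + C(5,1)·C(10,7) + C(5,2)·C(10,6) + C(5,3)·C(10,5) = 45 + 600 + 2100 + 2520 = 5265.

5265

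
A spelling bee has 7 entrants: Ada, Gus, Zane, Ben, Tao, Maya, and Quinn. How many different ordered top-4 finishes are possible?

There are 7 choices for 1st place, 6 for 2nd, and so on down to 4 for position 4.
That gives 7 × 6 × 5 × 4 = 840.

840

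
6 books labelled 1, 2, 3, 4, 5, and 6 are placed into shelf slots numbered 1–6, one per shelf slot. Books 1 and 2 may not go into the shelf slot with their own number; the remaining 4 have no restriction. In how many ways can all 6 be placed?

Let Aᵢ (for i ∈ {1, 2}) be the placements that put book i in its forbidden shelf slot. Any j of these fix j positions, leaving (6−j)! ways to fill the rest, and there are C(2,j) ways to pick which j.
By inclusion–exclusion, the number of valid placements is Σ_{j=0}^{2} (−1)^j C(2,j)·(6−j)!.
Computing: 720 − 240 + 24 = 504.

504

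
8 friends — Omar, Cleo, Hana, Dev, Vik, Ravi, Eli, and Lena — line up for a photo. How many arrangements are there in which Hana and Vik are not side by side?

30240

Of the 8! = 40320 arrangements, those with Hana and Vik adjacent number 2 × 7! = 10080 (treat the pair as a block with 2 internal orders).
So 40320 − 10080 = 30240 arrangements keep them apart.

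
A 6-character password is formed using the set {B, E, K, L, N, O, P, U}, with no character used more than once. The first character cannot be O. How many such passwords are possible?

17640

The first character has 8−1 = 7 choices (anything except O).
The remaining 5 characters are filled from the other 7 symbols without repetition: 7 × 6 × 5 × 4 × 3 = 2520.
Total: 7 × 2520 = 17640.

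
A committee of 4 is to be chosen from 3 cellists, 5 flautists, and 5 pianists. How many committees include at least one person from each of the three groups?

Total 4-person selections from all 13: C(13,4) = 715.
Subtract selections that omit an entire group: no cellists → C(10,4) = 210; no flautists → C(8,4) = 70; no pianists → C(8,4) = 70.
Add back selections omitting two groups (i.e. drawn from a single group): C(3,4) + C(5,4) + C(5,4) = 10.
By inclusion–exclusion: 715 − 350 + 10 = 375.

375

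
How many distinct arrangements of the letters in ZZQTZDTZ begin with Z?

420

Fix Z in the first position and arrange the remaining 7 letters.
Those 7 letters have T appearing twice and Z appearing 3 times, giving (7)!/(3!·2!) = 420.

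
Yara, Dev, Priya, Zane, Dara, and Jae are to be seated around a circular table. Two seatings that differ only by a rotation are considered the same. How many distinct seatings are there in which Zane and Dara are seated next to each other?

Treat {Zane, Dara} as one unit (2 internal orders) and seat the resulting 5 units around the table: (4)! circular arrangements.
So 2 × (4)! = 2 × 24 = 48.

48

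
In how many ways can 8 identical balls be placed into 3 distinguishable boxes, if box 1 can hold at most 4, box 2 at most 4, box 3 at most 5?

Ignoring the caps, the number of non-negative solutions to x_1+…+x_3 = 8 is C(10,2) = 45.
Subtract solutions that violate a single cap (substitute x_i' = x_i − (cap_i+1)): x_1 ≥ 5 gives C(5,2) = 10; x_2 ≥ 5 gives C(5,2) = 10; x_3 ≥ 6 gives C(4,2) = 6. Together 26.
No two caps can be exceeded simultaneously, so the pair terms are all 0.
By inclusion–exclusion the count is 45 − 26 + 0 = 19.

19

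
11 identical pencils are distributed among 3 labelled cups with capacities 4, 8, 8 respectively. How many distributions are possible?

38

By stars and bars, unrestricted non-negative solutions to x_1+…+x_3 = 11 number C(11+2,2) = 78.
Subtract solutions that violate a single cap (substitute x_i' = x_i − (cap_i+1)): x_1 ≥ 5 gives C(8,2) = 28; x_2 ≥ 9 gives C(4,2) = 6; x_3 ≥ 9 gives C(4,2) = 6. Together 40.
No two caps can be exceeded simultaneously, so the pair terms are all 0.
By inclusion–exclusion the count is 78 − 40 + 0 = 38.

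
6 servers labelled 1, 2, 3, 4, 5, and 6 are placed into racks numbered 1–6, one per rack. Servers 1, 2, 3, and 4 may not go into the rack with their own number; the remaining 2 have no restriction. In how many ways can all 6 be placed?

362

Let Aᵢ (for 1 ≤ i ≤ 4) be the placements that put server i in its forbidden rack. Any j of these fix j positions, leaving (6−j)! ways to fill the rest, and there are C(4,j) ways to pick which j.
By inclusion–exclusion, the number of valid placements is Σ_{j=0}^{4} (−1)^j C(4,j)·(6−j)!.
Computing: 720 − 480 + 144 − 24 + 2 = 362.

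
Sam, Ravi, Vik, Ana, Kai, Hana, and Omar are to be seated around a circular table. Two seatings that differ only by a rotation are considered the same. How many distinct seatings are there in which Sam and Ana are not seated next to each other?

Without the restriction there are (6)! = 720 seatings.
Seatings with Sam beside Ana: treat them as a block with 2 internal orders, giving 2 × (5)! = 240.
Subtracting, 720 − 240 = 480.

480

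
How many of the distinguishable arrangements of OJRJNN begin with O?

With the first slot taken by O, it remains to arrange the other 5 letters (JRJNN).
Those 5 letters have J appearing twice and N appearing twice, giving (5)!/(2!·2!) = 30.

30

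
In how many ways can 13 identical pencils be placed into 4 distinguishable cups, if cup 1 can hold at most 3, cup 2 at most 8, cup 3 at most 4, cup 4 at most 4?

Without the upper bounds there are C(16,3) = 560 ways to split 13 among 4 cups.
Subtract solutions that violate a single cap (substitute x_i' = x_i − (cap_i+1)): x_1 ≥ 4 gives C(12,3) = 220; x_2 ≥ 9 gives C(7,3) = 35; x_3 ≥ 5 gives C(11,3) = 165; x_4 ≥ 5 gives C(11,3) = 165. Together 585.
Add back pairs where two caps are both exceeded: 1 + 35 + 35 + 0 + 0 + 20 = 91.
By inclusion–exclusion the count is 560 − 585 + 91 = 66.

66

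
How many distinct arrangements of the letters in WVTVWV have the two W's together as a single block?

Treat the 2 copies of W as a single block. The multiset to arrange is then {WW, T, V, V, V}, 5 items in all.
That gives (5)!/(3!) = 20 arrangements.

20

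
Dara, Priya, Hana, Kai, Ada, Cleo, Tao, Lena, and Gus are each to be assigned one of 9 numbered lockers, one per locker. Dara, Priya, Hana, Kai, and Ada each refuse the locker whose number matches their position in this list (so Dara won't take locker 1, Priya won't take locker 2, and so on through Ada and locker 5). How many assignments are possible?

205056

Let Aᵢ (for 1 ≤ i ≤ 5) be the placements that put person i in their forbidden locker. Any j of these fix j positions, leaving (9−j)! ways to fill the rest, and there are C(5,j) ways to pick which j.
By inclusion–exclusion, the number of valid placements is Σ_{j=0}^{5} (−1)^j C(5,j)·(9−j)!.
Computing: 362880 − 201600 + 50400 − 7200 + 600 − 24 = 205056.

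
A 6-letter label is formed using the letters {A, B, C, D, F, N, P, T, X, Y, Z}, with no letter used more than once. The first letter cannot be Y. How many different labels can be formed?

The first letter has 11−1 = 10 choices (anything except Y).
The remaining 5 letters are filled from the other 10 symbols without repetition: 10 × 9 × 8 × 7 × 6 = 30240.
Total: 10 × 30240 = 302400.

302400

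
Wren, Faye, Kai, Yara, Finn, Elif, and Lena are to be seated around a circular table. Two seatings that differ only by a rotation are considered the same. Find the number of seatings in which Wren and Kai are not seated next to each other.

480

All circular seatings of 7 people number (6)! = 720.
Seatings with Wren beside Kai: treat them as a block with 2 internal orders, giving 2 × (5)! = 240.
Subtracting, 720 − 240 = 480.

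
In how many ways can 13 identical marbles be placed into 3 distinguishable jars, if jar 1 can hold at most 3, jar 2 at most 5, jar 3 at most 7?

Ignoring the caps, the number of non-negative solutions to x_1+…+x_3 = 13 is C(15,2) = 105.
Subtract solutions that violate a single cap (substitute x_i' = x_i − (cap_i+1)): x_1 ≥ 4 gives C(11,2) = 55; x_2 ≥ 6 gives C(9,2) = 36; x_3 ≥ 8 gives C(7,2) = 21. Together 112.
Add back pairs where two caps are both exceeded: 10 + 3 + 0 = 13.
By inclusion–exclusion the count is 105 − 112 + 13 = 6.

6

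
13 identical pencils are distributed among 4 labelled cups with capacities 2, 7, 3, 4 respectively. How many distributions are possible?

19

Ignoring the caps, the number of non-negative solutions to x_1+…+x_4 = 13 is C(16,3) = 560.
Subtract solutions that violate a single cap (substitute x_i' = x_i − (cap_i+1)): x_1 ≥ 3 gives C(13,3) = 286; x_2 ≥ 8 gives C(8,3) = 56; x_3 ≥ 4 gives C(12,3) = 220; x_4 ≥ 5 gives C(11,3) = 165. Together 727.
Add back pairs where two caps are both exceeded: 10 + 84 + 56 + 4 + 1 + 35 = 190.
Subtract triples: 0 + 0 + 4 + 0 = 4.
By inclusion–exclusion the count is 560 − 727 + 190 − 4 = 19.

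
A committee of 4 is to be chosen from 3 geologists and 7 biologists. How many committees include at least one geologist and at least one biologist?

175

Total 4-person selections from all 10: C(10,4) = 210.
Subtract selections that omit an entire group: no geologists → C(7,4) = 35; no biologists → C(3,4) = 0.
Both groups omitted at once is impossible, so 210 − 35 = 175.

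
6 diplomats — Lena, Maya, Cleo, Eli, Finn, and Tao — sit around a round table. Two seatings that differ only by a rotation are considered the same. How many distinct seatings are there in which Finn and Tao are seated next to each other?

Glue Finn and Tao into a block (2 internal orders). Seating 5 units around a circle gives (4)! arrangements.
So 2 × (4)! = 2 × 24 = 48.

48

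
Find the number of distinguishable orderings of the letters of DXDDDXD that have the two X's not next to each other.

15

There are 7!/(5!·2!) = 21 arrangements of DXDDDXD in total.
Arrangements with the X's together: treat XX as one letter, giving (6)!/(5!) = 6.
Subtracting, 21 − 6 = 15 arrangements keep the X's apart.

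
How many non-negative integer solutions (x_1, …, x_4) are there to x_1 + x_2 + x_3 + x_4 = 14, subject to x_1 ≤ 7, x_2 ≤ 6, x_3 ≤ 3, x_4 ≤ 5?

95

By stars and bars, unrestricted non-negative solutions to x_1+…+x_4 = 14 number C(14+3,3) = 680.
Subtract solutions that violate a single cap (substitute x_i' = x_i − (cap_i+1)): x_1 ≥ 8 gives C(9,3) = 84; x_2 ≥ 7 gives C(10,3) = 120; x_3 ≥ 4 gives C(13,3) = 286; x_4 ≥ 6 gives C(11,3) = 165. Together 655.
Add back pairs where two caps are both exceeded: 0 + 10 + 1 + 20 + 4 + 35 = 70.
By inclusion–exclusion the count is 680 − 655 + 70 = 95.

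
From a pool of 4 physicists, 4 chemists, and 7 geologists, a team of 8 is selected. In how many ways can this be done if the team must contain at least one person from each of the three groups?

Total 8-person selections from all 15: C(15,8) = 6435.
Subtract selections that omit an entire group: no physicists → C(11,8) = 165; no chemists → C(11,8) = 165; no geologists → C(8,8) = 1.
Add back selections omitting two groups (i.e. drawn from a single group): C(4,8) + C(4,8) + C(7,8) = 0.
By inclusion–exclusion: 6435 − 331 + 0 = 6104.

6104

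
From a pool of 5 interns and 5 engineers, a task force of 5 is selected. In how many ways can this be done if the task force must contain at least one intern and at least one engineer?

With no constraint there are C(10,5) = 252 possible selections.
Selections missing a whole group: no interns → C(5,5) = 1; no engineers → C(5,5) = 1.
Both groups omitted at once is impossible, so 252 − 2 = 250.

250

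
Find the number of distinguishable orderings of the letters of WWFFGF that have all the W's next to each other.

Treat the 2 copies of W as a single block. The multiset to arrange is then {WW, F, F, F, G}, 5 items in all.
That gives (5)!/(3!) = 20 arrangements.

20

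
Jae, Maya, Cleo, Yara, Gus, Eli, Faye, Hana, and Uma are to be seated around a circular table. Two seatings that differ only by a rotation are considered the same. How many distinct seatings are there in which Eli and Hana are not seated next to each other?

30240

All circular seatings of 9 people number (8)! = 40320.
Seatings with Eli beside Hana: treat them as a block with 2 internal orders, giving 2 × (7)! = 10080.
Subtracting, 40320 − 10080 = 30240.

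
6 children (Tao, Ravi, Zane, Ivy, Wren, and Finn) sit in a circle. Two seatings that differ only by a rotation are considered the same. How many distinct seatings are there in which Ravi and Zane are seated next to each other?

48

Treat {Ravi, Zane} as one unit (2 internal orders) and seat the resulting 5 units around the table: (4)! circular arrangements.
So 2 × (4)! = 2 × 24 = 48.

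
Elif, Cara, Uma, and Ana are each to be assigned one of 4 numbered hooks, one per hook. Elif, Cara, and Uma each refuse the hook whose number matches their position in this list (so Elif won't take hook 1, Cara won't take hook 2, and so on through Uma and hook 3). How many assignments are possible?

Let Aᵢ (for i ∈ {1, 2, 3}) be the placements that put person i in their forbidden hook. Any j of these fix j positions, leaving (4−j)! ways to fill the rest, and there are C(3,j) ways to pick which j.
By inclusion–exclusion, the number of valid placements is Σ_{j=0}^{3} (−1)^j C(3,j)·(4−j)!.
Computing: 24 − 18 + 6 − 1 = 11.

11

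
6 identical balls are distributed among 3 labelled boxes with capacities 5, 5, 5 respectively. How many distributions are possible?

Without the upper bounds there are C(8,2) = 28 ways to split 6 among 3 boxes.
Subtract solutions that violate a single cap (substitute x_i' = x_i − (cap_i+1)): x_1 ≥ 6 gives C(2,2) = 1; x_2 ≥ 6 gives C(2,2) = 1; x_3 ≥ 6 gives C(2,2) = 1. Together 3.
No two caps can be exceeded simultaneously, so the pair terms are all 0.
By inclusion–exclusion the count is 28 − 3 + 0 = 25.

25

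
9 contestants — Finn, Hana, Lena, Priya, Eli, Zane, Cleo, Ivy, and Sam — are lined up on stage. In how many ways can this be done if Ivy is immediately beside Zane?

Glue Ivy and Zane into one block (2 internal orders), leaving 8 units to arrange in a row.
So the count is 2·(8)! = 80640.

80640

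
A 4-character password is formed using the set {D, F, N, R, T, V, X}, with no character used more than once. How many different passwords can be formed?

Choose and order 4 of the 7 symbols: the first character has 7 options, the next 6, then 5, 4.
That product is 7 × 6 × 5 × 4 = 840.

840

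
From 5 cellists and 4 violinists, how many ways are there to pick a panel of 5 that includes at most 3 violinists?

Split by how many violinists are chosen (0 through 3).
Sum: C(4,0)·C(5,5) + C(4,1)·C(5,4) + C(4,2)·C(5,3) + C(4,3)·C(5,2) = 1 + 20 + 60 + 40 = 121.

121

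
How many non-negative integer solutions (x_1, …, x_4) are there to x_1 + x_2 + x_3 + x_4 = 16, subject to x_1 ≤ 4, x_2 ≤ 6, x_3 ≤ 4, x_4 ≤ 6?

By stars and bars, unrestricted non-negative solutions to x_1+…+x_4 = 16 number C(16+3,3) = 969.
Subtract solutions that violate a single cap (substitute x_i' = x_i − (cap_i+1)): x_1 ≥ 5 gives C(14,3) = 364; x_2 ≥ 7 gives C(12,3) = 220; x_3 ≥ 5 gives C(14,3) = 364; x_4 ≥ 7 gives C(12,3) = 220. Together 1168.
Add back pairs where two caps are both exceeded: 35 + 84 + 35 + 35 + 10 + 35 = 234.
By inclusion–exclusion the count is 969 − 1168 + 234 = 35.

35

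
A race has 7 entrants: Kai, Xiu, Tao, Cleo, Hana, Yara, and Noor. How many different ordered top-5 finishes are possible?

There are 7 choices for 1st place, 6 for 2nd, and so on down to 3 for position 5.
That gives 7 × 6 × 5 × 4 × 3 = 2520.

2520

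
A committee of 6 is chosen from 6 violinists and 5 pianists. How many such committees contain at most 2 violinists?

Split by how many violinists are chosen (0 through 2).
Sum: C(6,0)·C(5,6) + C(6,1)·C(5,5) + C(6,2)·C(5,4) = 0 + 6 + 75 = 81.

81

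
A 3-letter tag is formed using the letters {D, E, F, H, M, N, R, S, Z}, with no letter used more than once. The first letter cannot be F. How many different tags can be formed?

The first letter has 9−1 = 8 choices (anything except F).
The remaining 2 letters are filled from the other 8 symbols without repetition: 8 × 7 = 56.
Total: 8 × 56 = 448.

448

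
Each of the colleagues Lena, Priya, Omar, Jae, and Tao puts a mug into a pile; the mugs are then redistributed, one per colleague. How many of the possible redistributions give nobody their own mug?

This is the derangement count D_5: permutations of 5 items with no fixed point.
By inclusion–exclusion this is Σ_{j=0}^{5} (−1)^j C(5,j)·(5−j)!.
Computing: 120 − 120 + 60 − 20 + 5 − 1 = 44.

44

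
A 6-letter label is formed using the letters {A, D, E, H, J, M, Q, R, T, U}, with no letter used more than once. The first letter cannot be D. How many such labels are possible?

The first letter has 10−1 = 9 choices (anything except D).
The remaining 5 letters are filled from the other 9 symbols without repetition: 9 × 8 × 7 × 6 × 5 = 15120.
Total: 9 × 15120 = 136080.

136080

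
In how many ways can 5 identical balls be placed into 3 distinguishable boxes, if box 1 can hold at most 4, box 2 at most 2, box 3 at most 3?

By stars and bars, unrestricted non-negative solutions to x_1+…+x_3 = 5 number C(5+2,2) = 21.
Subtract solutions that violate a single cap (substitute x_i' = x_i − (cap_i+1)): x_1 ≥ 5 gives C(2,2) = 1; x_2 ≥ 3 gives C(4,2) = 6; x_3 ≥ 4 gives C(3,2) = 3. Together 10.
No two caps can be exceeded simultaneously, so the pair terms are all 0.
By inclusion–exclusion the count is 21 − 10 + 0 = 11.

11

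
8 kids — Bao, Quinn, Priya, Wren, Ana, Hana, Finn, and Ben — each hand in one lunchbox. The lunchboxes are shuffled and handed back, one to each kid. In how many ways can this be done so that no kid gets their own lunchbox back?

Count assignments avoiding every fixed point. For any j of the 8 kids fixed to their own lunchbox, the other 8−j can be arranged in (8−j)! ways.
By inclusion–exclusion this is Σ_{j=0}^{8} (−1)^j C(8,j)·(8−j)!.
Computing: 40320 − 40320 + 20160 − 6720 + 1680 − 336 + 56 − 8 + 1 = 14833.

14833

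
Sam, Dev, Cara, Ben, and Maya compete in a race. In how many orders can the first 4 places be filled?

120

There are 5 choices for 1st place, 4 for 2nd, and so on down to 2 for position 4.
That gives 5 × 4 × 3 × 2 = 120.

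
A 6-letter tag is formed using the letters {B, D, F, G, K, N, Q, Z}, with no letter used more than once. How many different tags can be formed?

20160

With no repetition, fill the 6 letters in order: 8 choices, then 7, down to 3.
8 × 7 × 6 × 5 × 4 × 3 = 20160.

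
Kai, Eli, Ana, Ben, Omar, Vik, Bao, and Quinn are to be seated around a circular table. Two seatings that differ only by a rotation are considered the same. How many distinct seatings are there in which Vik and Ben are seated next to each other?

1440

Glue Vik and Ben into a block (2 internal orders). Seating 7 units around a circle gives (6)! arrangements.
So 2 × (6)! = 2 × 720 = 1440.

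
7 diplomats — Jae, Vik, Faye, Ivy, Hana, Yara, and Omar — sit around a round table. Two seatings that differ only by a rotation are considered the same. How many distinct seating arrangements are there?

720

Around a circle, 7 distinct people have 7!/7 = (6)! = 720 rotationally distinct seatings.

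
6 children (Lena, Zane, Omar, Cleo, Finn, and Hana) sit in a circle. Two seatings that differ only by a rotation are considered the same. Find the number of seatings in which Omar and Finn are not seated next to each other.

72

Without the restriction there are (5)! = 120 seatings.
Those with Omar next to Finn: fuse the pair into one unit and seat 5 units around a circle — 2·(4)! = 48.
Subtracting, 120 − 48 = 72.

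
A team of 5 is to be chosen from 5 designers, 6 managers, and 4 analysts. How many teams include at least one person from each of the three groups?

2170

Total 5-person selections from all 15: C(15,5) = 3003.
Selections missing a whole group: no designers → C(10,5) = 252; no managers → C(9,5) = 126; no analysts → C(11,5) = 462.
Add back selections omitting two groups (i.e. drawn from a single group): C(5,5) + C(6,5) + C(4,5) = 7.
By inclusion–exclusion: 3003 − 840 + 7 = 2170.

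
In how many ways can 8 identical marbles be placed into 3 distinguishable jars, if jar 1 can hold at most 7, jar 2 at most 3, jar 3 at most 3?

By stars and bars, unrestricted non-negative solutions to x_1+…+x_3 = 8 number C(8+2,2) = 45.
Subtract solutions that violate a single cap (substitute x_i' = x_i − (cap_i+1)): x_1 ≥ 8 gives C(2,2) = 1; x_2 ≥ 4 gives C(6,2) = 15; x_3 ≥ 4 gives C(6,2) = 15. Together 31.
Add back pairs where two caps are both exceeded: 0 + 0 + 1 = 1.
By inclusion–exclusion the count is 45 − 31 + 1 = 15.

15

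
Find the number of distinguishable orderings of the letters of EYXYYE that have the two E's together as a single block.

20

Treat the 2 copies of E as a single block. The multiset to arrange is then {EE, X, Y, Y, Y}, 5 items in all.
That gives (5)!/(3!) = 20 arrangements.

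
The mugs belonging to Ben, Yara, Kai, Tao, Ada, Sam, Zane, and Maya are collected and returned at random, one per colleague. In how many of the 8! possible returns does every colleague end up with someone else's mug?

This is the derangement count D_8: permutations of 8 items with no fixed point.
By inclusion–exclusion this is Σ_{j=0}^{8} (−1)^j C(8,j)·(8−j)!.
Computing: 40320 − 40320 + 20160 − 6720 + 1680 − 336 + 56 − 8 + 1 = 14833.

14833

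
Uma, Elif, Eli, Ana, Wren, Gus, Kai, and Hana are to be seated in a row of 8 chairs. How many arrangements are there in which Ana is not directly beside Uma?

There are 8! = 40320 arrangements in all. If Ana and Uma are adjacent, merging them into one block gives 2·(7)! = 10080 arrangements.
So 40320 − 10080 = 30240 arrangements keep them apart.

30240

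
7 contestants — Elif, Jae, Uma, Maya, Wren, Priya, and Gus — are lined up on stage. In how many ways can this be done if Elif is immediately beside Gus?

1440

Glue Elif and Gus into one block (2 internal orders), leaving 6 units to arrange in a row.
So the count is 2·(6)! = 1440.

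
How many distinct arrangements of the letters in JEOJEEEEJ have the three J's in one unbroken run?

Treat the 3 copies of J as a single block. The multiset to arrange is then {JJJ, E, E, E, E, E, O}, 7 items in all.
That gives (7)!/(5!) = 42 arrangements.

42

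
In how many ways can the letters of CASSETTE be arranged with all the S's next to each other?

1260

Treat the 2 copies of S as a single block. The multiset to arrange is then {SS, A, C, E, E, T, T}, 7 items in all.
That gives (7)!/(2!·2!) = 1260 arrangements.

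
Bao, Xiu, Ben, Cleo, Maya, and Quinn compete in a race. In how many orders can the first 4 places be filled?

360

There are 6 choices for 1st place, 5 for 2nd, and so on down to 3 for position 4.
That gives 6 × 5 × 4 × 3 = 360.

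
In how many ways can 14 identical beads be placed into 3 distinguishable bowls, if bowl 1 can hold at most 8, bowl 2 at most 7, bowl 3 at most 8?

50

By stars and bars, unrestricted non-negative solutions to x_1+…+x_3 = 14 number C(14+2,2) = 120.
Subtract solutions that violate a single cap (substitute x_i' = x_i − (cap_i+1)): x_1 ≥ 9 gives C(7,2) = 21; x_2 ≥ 8 gives C(8,2) = 28; x_3 ≥ 9 gives C(7,2) = 21. Together 70.
No two caps can be exceeded simultaneously, so the pair terms are all 0.
By inclusion–exclusion the count is 120 − 70 + 0 = 50.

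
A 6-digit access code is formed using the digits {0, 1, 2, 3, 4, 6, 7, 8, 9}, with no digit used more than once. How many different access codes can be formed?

60480

This is a permutation of 6 out of 9: P(9,6) = 9!/3!.
That product is 9 × 8 × 7 × 6 × 5 × 4 = 60480.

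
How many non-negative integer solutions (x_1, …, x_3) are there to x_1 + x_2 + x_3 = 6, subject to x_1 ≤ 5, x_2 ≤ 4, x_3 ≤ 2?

14

Without the upper bounds there are C(8,2) = 28 ways to split 6 among 3 variables.
Subtract solutions that violate a single cap (substitute x_i' = x_i − (cap_i+1)): x_1 ≥ 6 gives C(2,2) = 1; x_2 ≥ 5 gives C(3,2) = 3; x_3 ≥ 3 gives C(5,2) = 10. Together 14.
No two caps can be exceeded simultaneously, so the pair terms are all 0.
By inclusion–exclusion the count is 28 − 14 + 0 = 14.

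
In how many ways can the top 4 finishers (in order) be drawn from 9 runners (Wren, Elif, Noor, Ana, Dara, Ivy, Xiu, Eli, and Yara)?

3024

There are 9 choices for 1st place, 8 for 2nd, and so on down to 6 for position 4.
That gives 9 × 8 × 7 × 6 = 3024.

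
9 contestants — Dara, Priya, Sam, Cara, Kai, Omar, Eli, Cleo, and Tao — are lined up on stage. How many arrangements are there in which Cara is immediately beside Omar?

80640

Treat {Cara, Omar} as a single unit. There are 8 units to order, and the pair itself can be ordered 2 ways.
That gives 2 × 8! = 2 × 40320 = 80640.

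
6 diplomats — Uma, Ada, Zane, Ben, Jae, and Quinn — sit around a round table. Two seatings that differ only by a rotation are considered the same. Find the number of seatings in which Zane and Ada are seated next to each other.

Glue Zane and Ada into a block (2 internal orders). Seating 5 units around a circle gives (4)! arrangements.
So 2 × (4)! = 2 × 24 = 48.

48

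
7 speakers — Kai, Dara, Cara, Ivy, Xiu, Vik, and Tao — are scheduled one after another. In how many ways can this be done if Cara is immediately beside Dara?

1440

Treat {Cara, Dara} as a single unit. There are 6 units to order, and the pair itself can be ordered 2 ways.
So the count is 2·(6)! = 1440.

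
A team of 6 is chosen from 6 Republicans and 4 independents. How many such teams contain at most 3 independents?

195

Split by how many independents are chosen (0 through 3).
Sum: C(4,0)·C(6,6) + C(4,1)·C(6,5) + C(4,2)·C(6,4) + C(4,3)·C(6,3) = 1 + 24 + 90 + 80 = 195.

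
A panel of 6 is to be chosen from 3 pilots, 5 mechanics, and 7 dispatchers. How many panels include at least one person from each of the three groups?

3850

With no constraint there are C(15,6) = 5005 possible selections.
Selections missing a whole group: no pilots → C(12,6) = 924; no mechanics → C(10,6) = 210; no dispatchers → C(8,6) = 28.
Add back selections omitting two groups (i.e. drawn from a single group): C(3,6) + C(5,6) + C(7,6) = 7.
By inclusion–exclusion: 5005 − 1162 + 7 = 3850.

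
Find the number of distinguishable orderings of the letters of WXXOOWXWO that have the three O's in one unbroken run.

140

Treat the 3 copies of O as a single block. The multiset to arrange is then {OOO, W, W, W, X, X, X}, 7 items in all.
That gives (7)!/(3!·3!) = 140 arrangements.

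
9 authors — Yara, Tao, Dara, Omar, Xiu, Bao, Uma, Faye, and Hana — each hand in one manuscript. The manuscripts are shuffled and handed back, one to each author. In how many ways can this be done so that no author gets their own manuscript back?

133496

Count assignments avoiding every fixed point. For any j of the 9 authors fixed to their own manuscript, the other 9−j can be arranged in (9−j)! ways.
By inclusion–exclusion this is Σ_{j=0}^{9} (−1)^j C(9,j)·(9−j)!.
Computing: 362880 − 362880 + 181440 − 60480 + 15120 − 3024 + 504 − 72 + 9 − 1 = 133496.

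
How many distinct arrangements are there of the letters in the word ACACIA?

Letter multiplicities in ACACIA: A×3, C×2, I×1.
So there are 6! / (3!·2!) = 60 distinguishable arrangements.

60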